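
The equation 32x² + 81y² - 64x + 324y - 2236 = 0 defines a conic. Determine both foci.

(-6, -2) and (8, -2)

Group the x- and y-terms: 32(x² - 2x) + 81(y² + 4y) = 2236
Completing the square gives 32(x - 1)² + 81(y + 2)² = 2236 + 32 + 324 = 2592.
Divide by 2592: (x - 1)²/81 + (y + 2)²/32 = 1
Ellipse, center (1, -2), major axis horizontal; a² = 81, b² = 32.
c² = a² - b² = 81 - 32 = 49, so c = 7.
Foci lie on the horizontal axis through the center: (h ± c, k).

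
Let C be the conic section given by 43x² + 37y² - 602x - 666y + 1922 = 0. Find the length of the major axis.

Rearranging, 43(x² - 14x) + 37(y² - 18y) = -1922.
Complete the square in x and y: 43(x - 7)² + 37(y - 9)² = -1922 + 2107 + 2997 = 3182
Divide through by 3182 to get (x - 7)²/74 + (y - 9)²/86 = 1.
Ellipse, center (7, 9), major axis vertical; a² = 86, b² = 74.
a² = 86 so a = √86; the major axis has length 2a = 2√86.

2√86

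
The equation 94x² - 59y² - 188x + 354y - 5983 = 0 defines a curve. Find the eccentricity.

e = 3√1003/59

Collect terms: 94(x² - 2x) -59(y² - 6y) = 5983
Complete the square in x and y: 94(x - 1)² -59(y - 3)² = 5983 + 94 - 531 = 5546
Divide by 5546: (x - 1)²/59 - (y - 3)²/94 = 1
Hyperbola, center (1, 3), transverse axis horizontal; a² = 59, b² = 94.
c² = a² + b² = 153, so c = 3√17.
e = c/a = 3√17/√59 = 3√1003/59.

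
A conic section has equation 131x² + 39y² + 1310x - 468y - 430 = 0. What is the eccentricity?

e = 2√3013/131

131(x² + 10x) + 39(y² - 12y) = 430
Complete the square: 131(x + 5)² + 39(y - 6)² = 430 + 3275 + 1404 = 5109
Divide through by 5109 to get (x + 5)²/39 + (y - 6)²/131 = 1.
Ellipse, center (-5, 6), major axis vertical; a² = 131, b² = 39.
c² = a² - b² = 92, so c = 2√23.
e = c/a = 2√23/√131 = 2√3013/131.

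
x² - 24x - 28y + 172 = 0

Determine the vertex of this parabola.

Only x is squared. Complete the square in x: (x - 12)² = 28(y - 1).
Vertex (12, 1); 4p = 28 so p = 7. Opens up.

(12, 1)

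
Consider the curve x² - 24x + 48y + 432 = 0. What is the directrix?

Only x is squared. Complete the square in x: (x - 12)² = -48(y + 6).
Vertex (12, -6); 4p = -48 so p = -12. Opens down.
Directrix is the horizontal line y = k − p = -6 − (-12) = 6.

y = 6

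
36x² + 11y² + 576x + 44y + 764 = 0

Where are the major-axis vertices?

(-8, -14) and (-8, 10)

Rearranging, 36(x² + 16x) + 11(y² + 4y) = -764.
Complete the square: 36(x + 8)² + 11(y + 2)² = -764 + 2304 + 44 = 1584
Divide by 1584: (x + 8)²/44 + (y + 2)²/144 = 1
Ellipse, center (-8, -2), major axis vertical; a² = 144, b² = 44.
a = 12. Vertices at (h, k ± a).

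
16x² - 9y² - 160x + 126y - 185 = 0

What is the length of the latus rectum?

32/3

Rearranging, 16(x² - 10x) -9(y² - 14y) = 185.
16(x - 5)² -9(y - 7)² = 185 + 400 - 441 = 144
Divide by 144: (x - 5)²/9 - (y - 7)²/16 = 1
Hyperbola, center (5, 7), transverse axis horizontal; a² = 9, b² = 16.
Latus rectum length = 2b²/a = 2·16/3 = 32/3.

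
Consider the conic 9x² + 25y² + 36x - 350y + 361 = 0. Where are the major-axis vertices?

(-12, 7) and (8, 7)

Rearranging, 9(x² + 4x) + 25(y² - 14y) = -361.
Complete the square: 9(x + 2)² + 25(y - 7)² = -361 + 36 + 1225 = 900
Dividing both sides by 900: (x + 2)²/100 + (y - 7)²/36 = 1
Ellipse, center (-2, 7), major axis horizontal; a² = 100, b² = 36.
a = 10. Vertices at (h ± a, k).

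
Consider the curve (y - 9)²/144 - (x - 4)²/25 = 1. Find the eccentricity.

e = 13/12

Center (4, 9). The positive term is the y-term, so the transverse axis is vertical; a² = 144, b² = 25.
c² = a² + b² = 169, so c = 13.
e = c/a = 13/12.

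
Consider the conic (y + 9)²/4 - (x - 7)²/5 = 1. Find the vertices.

(7, -11) and (7, -7)

Center (7, -9). The positive term is the y-term, so the transverse axis is vertical; a² = 4, b² = 5.
a = 2. Vertices at (h, k ± a).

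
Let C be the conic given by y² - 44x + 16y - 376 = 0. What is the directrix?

x = -21

Only y is squared. Complete the square in y: (y + 8)² = 44(x + 10).
Vertex (-10, -8); 4p = 44 so p = 11. Opens right.
Directrix is the vertical line x = h − p = -10 − (11) = -21.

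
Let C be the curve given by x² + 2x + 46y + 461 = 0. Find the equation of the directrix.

Only x is squared. Complete the square in x: (x + 1)² = -46(y + 10).
Vertex (-1, -10); 4p = -46 so p = -23/2. Opens down.
Directrix is the horizontal line y = k − p = -10 − (-23/2) = 3/2.

y = 3/2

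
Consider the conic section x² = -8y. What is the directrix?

y = 2

Vertex (0, 0); 4p = -8 so p = -2. Opens down.
Directrix is the horizontal line y = k − p = 0 − (-2) = 2.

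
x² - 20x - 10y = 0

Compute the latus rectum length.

10

Only x is squared. Complete the square in x: (x - 10)² = 10(y + 10).
Vertex (10, -10); 4p = 10 so p = 5/2. Opens up.
Latus rectum length = |4p| = 10.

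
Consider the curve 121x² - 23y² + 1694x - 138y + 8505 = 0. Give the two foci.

Group: 121(x² + 14x) -23(y² + 6y) = -8505
Complete the square in x and y: 121(x + 7)² -23(y + 3)² = -8505 + 5929 - 207 = -2783
Dividing both sides by -2783: (y + 3)²/121 - (x + 7)²/23 = 1
Hyperbola, center (-7, -3), transverse axis vertical; a² = 121, b² = 23.
c² = a² + b² = 121 + 23 = 144, so c = 12.
Foci lie on the vertical axis through the center: (h, k ± c).

(-7, -15) and (-7, 9)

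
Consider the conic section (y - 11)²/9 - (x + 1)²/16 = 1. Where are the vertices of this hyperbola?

(-1, 8) and (-1, 14)

Center (-1, 11). The positive term is the y-term, so the transverse axis is vertical; a² = 9, b² = 16.
a = 3. Vertices at (h, k ± a).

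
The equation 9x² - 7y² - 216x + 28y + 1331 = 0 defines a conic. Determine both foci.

9(x² - 24x) -7(y² - 4y) = -1331
Complete the square: 9(x - 12)² -7(y - 2)² = -1331 + 1296 - 28 = -63
Dividing both sides by -63: (y - 2)²/9 - (x - 12)²/7 = 1
Hyperbola, center (12, 2), transverse axis vertical; a² = 9, b² = 7.
c² = a² + b² = 9 + 7 = 16, so c = 4.
Foci lie on the vertical axis through the center: (h, k ± c).

(12, -2) and (12, 6)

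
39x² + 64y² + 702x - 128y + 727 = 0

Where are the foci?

Group the x- and y-terms: 39(x² + 18x) + 64(y² - 2y) = -727
Complete the square: 39(x + 9)² + 64(y - 1)² = -727 + 3159 + 64 = 2496
Divide through by 2496 to get (x + 9)²/64 + (y - 1)²/39 = 1.
Ellipse, center (-9, 1), major axis horizontal; a² = 64, b² = 39.
c² = a² - b² = 64 - 39 = 25, so c = 5.
Foci lie on the horizontal axis through the center: (h ± c, k).

(-14, 1) and (-4, 1)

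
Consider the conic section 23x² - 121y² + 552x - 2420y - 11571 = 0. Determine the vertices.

Rearranging, 23(x² + 24x) -121(y² + 20y) = 11571.
Complete the square in x and y: 23(x + 12)² -121(y + 10)² = 11571 + 3312 - 12100 = 2783
Divide by 2783: (x + 12)²/121 - (y + 10)²/23 = 1
Hyperbola, center (-12, -10), transverse axis horizontal; a² = 121, b² = 23.
a = 11. Vertices at (h ± a, k).

(-23, -10) and (-1, -10)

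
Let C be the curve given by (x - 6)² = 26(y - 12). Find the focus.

Vertex (6, 12); 4p = 26 so p = 13/2. Opens up.
Focus is p units from the vertex along the axis: (h, k + p).

(6, 37/2)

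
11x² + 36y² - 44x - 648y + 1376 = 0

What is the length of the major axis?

Group: 11(x² - 4x) + 36(y² - 18y) = -1376
11(x - 2)² + 36(y - 9)² = -1376 + 44 + 2916 = 1584
Divide by 1584: (x - 2)²/144 + (y - 9)²/44 = 1
Ellipse, center (2, 9), major axis horizontal; a² = 144, b² = 44.
a² = 144 so a = 12; the major axis has length 2a = 24.

24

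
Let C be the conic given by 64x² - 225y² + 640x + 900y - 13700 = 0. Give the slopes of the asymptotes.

8/15 and -8/15

Group: 64(x² + 10x) -225(y² - 4y) = 13700
Complete the square in x and y: 64(x + 5)² -225(y - 2)² = 13700 + 1600 - 900 = 14400
Divide by 14400: (x + 5)²/225 - (y - 2)²/64 = 1
Hyperbola, center (-5, 2), transverse axis horizontal; a² = 225, b² = 64.
For a horizontal hyperbola the asymptotes have slope ±b/a.
Here that is ±8/15.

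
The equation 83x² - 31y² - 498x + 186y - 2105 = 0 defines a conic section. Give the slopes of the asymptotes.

√2573/31 and -√2573/31

Group the x- and y-terms: 83(x² - 6x) -31(y² - 6y) = 2105
Completing the square gives 83(x - 3)² -31(y - 3)² = 2105 + 747 - 279 = 2573.
Divide by 2573: (x - 3)²/31 - (y - 3)²/83 = 1
Hyperbola, center (3, 3), transverse axis horizontal; a² = 31, b² = 83.
For a horizontal hyperbola the asymptotes have slope ±b/a.
Here that is ±√83/√31 = ±√2573/31.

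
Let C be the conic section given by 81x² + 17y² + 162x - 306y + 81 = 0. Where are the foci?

(-1, 1) and (-1, 17)

Group: 81(x² + 2x) + 17(y² - 18y) = -81
Complete the square: 81(x + 1)² + 17(y - 9)² = -81 + 81 + 1377 = 1377
Divide by 1377: (x + 1)²/17 + (y - 9)²/81 = 1
Ellipse, center (-1, 9), major axis vertical; a² = 81, b² = 17.
c² = a² - b² = 81 - 17 = 64, so c = 8.
Foci lie on the vertical axis through the center: (h, k ± c).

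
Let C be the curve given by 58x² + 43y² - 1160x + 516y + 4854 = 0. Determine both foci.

(10, -6 - √15) and (10, -6 + √15)

Group: 58(x² - 20x) + 43(y² + 12y) = -4854
Complete the square: 58(x - 10)² + 43(y + 6)² = -4854 + 5800 + 1548 = 2494
Dividing both sides by 2494: (x - 10)²/43 + (y + 6)²/58 = 1
Ellipse, center (10, -6), major axis vertical; a² = 58, b² = 43.
c² = a² - b² = 58 - 43 = 15, so c = √15.
Foci lie on the vertical axis through the center: (h, k ± c).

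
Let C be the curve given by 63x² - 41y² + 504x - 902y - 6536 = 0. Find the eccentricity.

e = 2√1066/41

Collect terms: 63(x² + 8x) -41(y² + 22y) = 6536
Complete the square: 63(x + 4)² -41(y + 11)² = 6536 + 1008 - 4961 = 2583
Divide through by 2583 to get (x + 4)²/41 - (y + 11)²/63 = 1.
Hyperbola, center (-4, -11), transverse axis horizontal; a² = 41, b² = 63.
c² = a² + b² = 104, so c = 2√26.
e = c/a = 2√26/√41 = 2√1066/41.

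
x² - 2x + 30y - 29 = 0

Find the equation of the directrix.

y = 17/2

Only x is squared. Complete the square in x: (x - 1)² = -30(y - 1).
Vertex (1, 1); 4p = -30 so p = -15/2. Opens down.
Directrix is the horizontal line y = k − p = 1 − (-15/2) = 17/2.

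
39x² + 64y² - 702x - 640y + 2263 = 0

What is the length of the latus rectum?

39/4

Group the x- and y-terms: 39(x² - 18x) + 64(y² - 10y) = -2263
Completing the square gives 39(x - 9)² + 64(y - 5)² = -2263 + 3159 + 1600 = 2496.
Dividing both sides by 2496: (x - 9)²/64 + (y - 5)²/39 = 1
Ellipse, center (9, 5), major axis horizontal; a² = 64, b² = 39.
Latus rectum length = 2b²/a = 2·39/8 = 39/4.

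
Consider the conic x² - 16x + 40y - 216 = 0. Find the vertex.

(8, 7)

Only x is squared. Complete the square in x: (x - 8)² = -40(y - 7).
Vertex (8, 7); 4p = -40 so p = -10. Opens down.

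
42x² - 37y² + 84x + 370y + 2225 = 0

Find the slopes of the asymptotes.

Group: 42(x² + 2x) -37(y² - 10y) = -2225
Complete the square in x and y: 42(x + 1)² -37(y - 5)² = -2225 + 42 - 925 = -3108
Divide by -3108: (y - 5)²/84 - (x + 1)²/74 = 1
Hyperbola, center (-1, 5), transverse axis vertical; a² = 84, b² = 74.
For a vertical hyperbola the asymptotes have slope ±a/b.
Here that is ±2√21/√74 = ±√1554/37.

√1554/37 and -√1554/37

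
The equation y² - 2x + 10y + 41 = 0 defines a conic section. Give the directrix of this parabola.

Only y is squared. Complete the square in y: (y + 5)² = 2(x - 8).
Vertex (8, -5); 4p = 2 so p = 1/2. Opens right.
Directrix is the vertical line x = h − p = 8 − (1/2) = 15/2.

x = 15/2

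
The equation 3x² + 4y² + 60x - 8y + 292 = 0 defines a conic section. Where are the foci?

(-11, 1) and (-9, 1)

Rearranging, 3(x² + 20x) + 4(y² - 2y) = -292.
Completing the square gives 3(x + 10)² + 4(y - 1)² = -292 + 300 + 4 = 12.
Divide by 12: (x + 10)²/4 + (y - 1)²/3 = 1
Ellipse, center (-10, 1), major axis horizontal; a² = 4, b² = 3.
c² = a² - b² = 4 - 3 = 1, so c = 1.
Foci lie on the horizontal axis through the center: (h ± c, k).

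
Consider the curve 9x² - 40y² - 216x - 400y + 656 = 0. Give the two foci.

(12, -12) and (12, 2)

9(x² - 24x) -40(y² + 10y) = -656
Completing the square gives 9(x - 12)² -40(y + 5)² = -656 + 1296 - 1000 = -360.
Divide through by -360 to get (y + 5)²/9 - (x - 12)²/40 = 1.
Hyperbola, center (12, -5), transverse axis vertical; a² = 9, b² = 40.
c² = a² + b² = 9 + 40 = 49, so c = 7.
Foci lie on the vertical axis through the center: (h, k ± c).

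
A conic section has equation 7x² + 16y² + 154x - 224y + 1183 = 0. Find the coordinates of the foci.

Collect terms: 7(x² + 22x) + 16(y² - 14y) = -1183
Completing the square gives 7(x + 11)² + 16(y - 7)² = -1183 + 847 + 784 = 448.
Divide by 448: (x + 11)²/64 + (y - 7)²/28 = 1
Ellipse, center (-11, 7), major axis horizontal; a² = 64, b² = 28.
c² = a² - b² = 64 - 28 = 36, so c = 6.
Foci lie on the horizontal axis through the center: (h ± c, k).

(-17, 7) and (-5, 7)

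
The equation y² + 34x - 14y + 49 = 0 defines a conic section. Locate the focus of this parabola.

Only y is squared. Complete the square in y: (y - 7)² = -34x.
Vertex (0, 7); 4p = -34 so p = -17/2. Opens left.
Focus is p units from the vertex along the axis: (h + p, k).

(-17/2, 7)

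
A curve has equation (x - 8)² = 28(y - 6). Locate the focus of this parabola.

Vertex (8, 6); 4p = 28 so p = 7. Opens up.
Focus is p units from the vertex along the axis: (h, k + p).

(8, 13)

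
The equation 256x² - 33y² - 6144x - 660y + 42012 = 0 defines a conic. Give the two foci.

Group the x- and y-terms: 256(x² - 24x) -33(y² + 20y) = -42012
256(x - 12)² -33(y + 10)² = -42012 + 36864 - 3300 = -8448
Dividing both sides by -8448: (y + 10)²/256 - (x - 12)²/33 = 1
Hyperbola, center (12, -10), transverse axis vertical; a² = 256, b² = 33.
c² = a² + b² = 256 + 33 = 289, so c = 17.
Foci lie on the vertical axis through the center: (h, k ± c).

(12, -27) and (12, 7)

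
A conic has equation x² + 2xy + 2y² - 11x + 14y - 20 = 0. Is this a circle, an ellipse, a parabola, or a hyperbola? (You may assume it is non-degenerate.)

A = 1, B = 2, C = 2.
Discriminant B² − 4AC = 2² − 4·1·2 = -4.
B² − 4AC < 0 ⇒ ellipse.

ellipse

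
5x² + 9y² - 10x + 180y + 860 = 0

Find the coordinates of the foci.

Collect terms: 5(x² - 2x) + 9(y² + 20y) = -860
Complete the square: 5(x - 1)² + 9(y + 10)² = -860 + 5 + 900 = 45
Divide through by 45 to get (x - 1)²/9 + (y + 10)²/5 = 1.
Ellipse, center (1, -10), major axis horizontal; a² = 9, b² = 5.
c² = a² - b² = 9 - 5 = 4, so c = 2.
Foci lie on the horizontal axis through the center: (h ± c, k).

(-1, -10) and (3, -10)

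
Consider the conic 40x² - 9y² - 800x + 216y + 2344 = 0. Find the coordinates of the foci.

(3, 12) and (17, 12)

Group the x- and y-terms: 40(x² - 20x) -9(y² - 24y) = -2344
40(x - 10)² -9(y - 12)² = -2344 + 4000 - 1296 = 360
Divide by 360: (x - 10)²/9 - (y - 12)²/40 = 1
Hyperbola, center (10, 12), transverse axis horizontal; a² = 9, b² = 40.
c² = a² + b² = 9 + 40 = 49, so c = 7.
Foci lie on the horizontal axis through the center: (h ± c, k).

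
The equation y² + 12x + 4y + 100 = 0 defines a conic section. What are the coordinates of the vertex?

Only y is squared. Complete the square in y: (y + 2)² = -12(x + 8).
Vertex (-8, -2); 4p = -12 so p = -3. Opens left.

(-8, -2)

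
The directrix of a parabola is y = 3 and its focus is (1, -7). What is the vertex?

The vertex is the midpoint between the focus and the directrix along the axis of symmetry.
Axis is vertical (directrix is horizontal). Vertex y-coordinate = (-7 + 3)/2 = -2; x-coordinate = 1.

(1, -2)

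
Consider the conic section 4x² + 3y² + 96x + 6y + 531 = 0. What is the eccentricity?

e = 1/2

Group: 4(x² + 24x) + 3(y² + 2y) = -531
Complete the square in x and y: 4(x + 12)² + 3(y + 1)² = -531 + 576 + 3 = 48
Dividing both sides by 48: (x + 12)²/12 + (y + 1)²/16 = 1
Ellipse, center (-12, -1), major axis vertical; a² = 16, b² = 12.
c² = a² - b² = 4, so c = 2.
e = c/a = 2/4 = 1/2.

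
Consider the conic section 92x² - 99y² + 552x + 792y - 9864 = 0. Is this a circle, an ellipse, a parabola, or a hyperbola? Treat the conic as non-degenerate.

hyperbola

No xy term. Coefficients of x² and y² are A = 92, C = -99.
A and C have opposite signs ⇒ hyperbola.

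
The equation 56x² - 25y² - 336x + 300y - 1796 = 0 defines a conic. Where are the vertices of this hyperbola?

Rearranging, 56(x² - 6x) -25(y² - 12y) = 1796.
56(x - 3)² -25(y - 6)² = 1796 + 504 - 900 = 1400
Dividing both sides by 1400: (x - 3)²/25 - (y - 6)²/56 = 1
Hyperbola, center (3, 6), transverse axis horizontal; a² = 25, b² = 56.
a = 5. Vertices at (h ± a, k).

(-2, 6) and (8, 6)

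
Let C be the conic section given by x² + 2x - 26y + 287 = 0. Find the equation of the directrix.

Only x is squared. Complete the square in x: (x + 1)² = 26(y - 11).
Vertex (-1, 11); 4p = 26 so p = 13/2. Opens up.
Directrix is the horizontal line y = k − p = 11 − (13/2) = 9/2.

y = 9/2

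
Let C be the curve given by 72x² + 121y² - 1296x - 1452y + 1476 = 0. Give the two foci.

(2, 6) and (16, 6)

Group: 72(x² - 18x) + 121(y² - 12y) = -1476
Completing the square gives 72(x - 9)² + 121(y - 6)² = -1476 + 5832 + 4356 = 8712.
Divide by 8712: (x - 9)²/121 + (y - 6)²/72 = 1
Ellipse, center (9, 6), major axis horizontal; a² = 121, b² = 72.
c² = a² - b² = 121 - 72 = 49, so c = 7.
Foci lie on the horizontal axis through the center: (h ± c, k).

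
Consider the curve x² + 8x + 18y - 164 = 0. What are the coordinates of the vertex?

(-4, 10)

Only x is squared. Complete the square in x: (x + 4)² = -18(y - 10).
Vertex (-4, 10); 4p = -18 so p = -9/2. Opens down.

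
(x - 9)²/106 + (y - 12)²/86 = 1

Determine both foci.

(9 - 2√5, 12) and (9 + 2√5, 12)

Center (9, 12). The larger denominator 106 sits under the x-term, so the major axis is horizontal; a² = 106, b² = 86.
c² = a² - b² = 106 - 86 = 20, so c = 2√5.
Foci lie on the horizontal axis through the center: (h ± c, k).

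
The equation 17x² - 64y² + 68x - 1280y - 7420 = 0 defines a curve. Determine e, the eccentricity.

Rearranging, 17(x² + 4x) -64(y² + 20y) = 7420.
17(x + 2)² -64(y + 10)² = 7420 + 68 - 6400 = 1088
Dividing both sides by 1088: (x + 2)²/64 - (y + 10)²/17 = 1
Hyperbola, center (-2, -10), transverse axis horizontal; a² = 64, b² = 17.
c² = a² + b² = 81, so c = 9.
e = c/a = 9/8.

e = 9/8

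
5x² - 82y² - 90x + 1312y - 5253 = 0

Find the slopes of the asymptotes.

Rearranging, 5(x² - 18x) -82(y² - 16y) = 5253.
Complete the square in x and y: 5(x - 9)² -82(y - 8)² = 5253 + 405 - 5248 = 410
Divide through by 410 to get (x - 9)²/82 - (y - 8)²/5 = 1.
Hyperbola, center (9, 8), transverse axis horizontal; a² = 82, b² = 5.
For a horizontal hyperbola the asymptotes have slope ±b/a.
Here that is ±√5/√82 = ±√410/82.

√410/82 and -√410/82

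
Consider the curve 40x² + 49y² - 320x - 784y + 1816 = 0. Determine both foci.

Rearranging, 40(x² - 8x) + 49(y² - 16y) = -1816.
Complete the square in x and y: 40(x - 4)² + 49(y - 8)² = -1816 + 640 + 3136 = 1960
Divide by 1960: (x - 4)²/49 + (y - 8)²/40 = 1
Ellipse, center (4, 8), major axis horizontal; a² = 49, b² = 40.
c² = a² - b² = 49 - 40 = 9, so c = 3.
Foci lie on the horizontal axis through the center: (h ± c, k).

(1, 8) and (7, 8)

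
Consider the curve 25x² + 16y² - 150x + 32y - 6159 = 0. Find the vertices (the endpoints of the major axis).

(3, -21) and (3, 19)

Group the x- and y-terms: 25(x² - 6x) + 16(y² + 2y) = 6159
25(x - 3)² + 16(y + 1)² = 6159 + 225 + 16 = 6400
Dividing both sides by 6400: (x - 3)²/256 + (y + 1)²/400 = 1
Ellipse, center (3, -1), major axis vertical; a² = 400, b² = 256.
a = 20. Vertices at (h, k ± a).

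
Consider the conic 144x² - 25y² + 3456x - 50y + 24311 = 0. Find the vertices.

144(x² + 24x) -25(y² + 2y) = -24311
Complete the square: 144(x + 12)² -25(y + 1)² = -24311 + 20736 - 25 = -3600
Divide through by -3600 to get (y + 1)²/144 - (x + 12)²/25 = 1.
Hyperbola, center (-12, -1), transverse axis vertical; a² = 144, b² = 25.
a = 12. Vertices at (h, k ± a).

(-12, -13) and (-12, 11)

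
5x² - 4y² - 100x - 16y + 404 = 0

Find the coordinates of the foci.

(4, -2) and (16, -2)

Collect terms: 5(x² - 20x) -4(y² + 4y) = -404
5(x - 10)² -4(y + 2)² = -404 + 500 - 16 = 80
Divide through by 80 to get (x - 10)²/16 - (y + 2)²/20 = 1.
Hyperbola, center (10, -2), transverse axis horizontal; a² = 16, b² = 20.
c² = a² + b² = 16 + 20 = 36, so c = 6.
Foci lie on the horizontal axis through the center: (h ± c, k).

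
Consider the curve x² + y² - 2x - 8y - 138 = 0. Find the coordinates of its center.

(1, 4)

Collect terms: (x² - 2x) + (y² - 8y) = 138
Completing the square gives (x - 1)² + (y - 4)² = 138 + 1 + 16 = 155.
So (x - 1)² + (y - 4)² = 155.
Circle centered at (1, 4) with r² = 155.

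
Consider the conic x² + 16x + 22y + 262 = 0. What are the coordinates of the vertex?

Only x is squared. Complete the square in x: (x + 8)² = -22(y + 9).
Vertex (-8, -9); 4p = -22 so p = -11/2. Opens down.

(-8, -9)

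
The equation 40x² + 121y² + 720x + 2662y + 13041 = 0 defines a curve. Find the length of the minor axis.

40(x² + 18x) + 121(y² + 22y) = -13041
Complete the square: 40(x + 9)² + 121(y + 11)² = -13041 + 3240 + 14641 = 4840
Divide through by 4840 to get (x + 9)²/121 + (y + 11)²/40 = 1.
Ellipse, center (-9, -11), major axis horizontal; a² = 121, b² = 40.
b² = 40 so b = 2√10; the minor axis has length 2b = 4√10.

4√10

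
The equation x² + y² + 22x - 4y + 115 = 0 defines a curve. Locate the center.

(-11, 2)

Group the x- and y-terms: (x² + 22x) + (y² - 4y) = -115
Complete the square: (x + 11)² + (y - 2)² = -115 + 121 + 4 = 10
So (x + 11)² + (y - 2)² = 10.
Circle centered at (-11, 2) with r² = 10.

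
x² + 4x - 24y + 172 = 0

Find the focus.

(-2, 13)

Only x is squared. Complete the square in x: (x + 2)² = 24(y - 7).
Vertex (-2, 7); 4p = 24 so p = 6. Opens up.
Focus is p units from the vertex along the axis: (h, k + p).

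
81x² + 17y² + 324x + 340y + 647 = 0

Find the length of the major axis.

18

Group the x- and y-terms: 81(x² + 4x) + 17(y² + 20y) = -647
81(x + 2)² + 17(y + 10)² = -647 + 324 + 1700 = 1377
Divide by 1377: (x + 2)²/17 + (y + 10)²/81 = 1
Ellipse, center (-2, -10), major axis vertical; a² = 81, b² = 17.
a² = 81 so a = 9; the major axis has length 2a = 18.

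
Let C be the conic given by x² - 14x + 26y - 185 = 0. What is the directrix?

Only x is squared. Complete the square in x: (x - 7)² = -26(y - 9).
Vertex (7, 9); 4p = -26 so p = -13/2. Opens down.
Directrix is the horizontal line y = k − p = 9 − (-13/2) = 31/2.

y = 31/2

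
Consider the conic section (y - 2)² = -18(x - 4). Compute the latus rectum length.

18

Vertex (4, 2); 4p = -18 so p = -9/2. Opens left.
Latus rectum length = |4p| = 18.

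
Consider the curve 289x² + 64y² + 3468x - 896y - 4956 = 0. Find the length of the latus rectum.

Group the x- and y-terms: 289(x² + 12x) + 64(y² - 14y) = 4956
Completing the square gives 289(x + 6)² + 64(y - 7)² = 4956 + 10404 + 3136 = 18496.
Divide by 18496: (x + 6)²/64 + (y - 7)²/289 = 1
Ellipse, center (-6, 7), major axis vertical; a² = 289, b² = 64.
Latus rectum length = 2b²/a = 2·64/17 = 128/17.

128/17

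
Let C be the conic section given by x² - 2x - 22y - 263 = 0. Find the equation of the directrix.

Only x is squared. Complete the square in x: (x - 1)² = 22(y + 12).
Vertex (1, -12); 4p = 22 so p = 11/2. Opens up.
Directrix is the horizontal line y = k − p = -12 − (11/2) = -35/2.

y = -35/2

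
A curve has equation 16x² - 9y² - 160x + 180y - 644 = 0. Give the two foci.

Rearranging, 16(x² - 10x) -9(y² - 20y) = 644.
Complete the square: 16(x - 5)² -9(y - 10)² = 644 + 400 - 900 = 144
Divide through by 144 to get (x - 5)²/9 - (y - 10)²/16 = 1.
Hyperbola, center (5, 10), transverse axis horizontal; a² = 9, b² = 16.
c² = a² + b² = 9 + 16 = 25, so c = 5.
Foci lie on the horizontal axis through the center: (h ± c, k).

(0, 10) and (10, 10)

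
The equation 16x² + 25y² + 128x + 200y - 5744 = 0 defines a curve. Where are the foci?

Rearranging, 16(x² + 8x) + 25(y² + 8y) = 5744.
Complete the square in x and y: 16(x + 4)² + 25(y + 4)² = 5744 + 256 + 400 = 6400
Dividing both sides by 6400: (x + 4)²/400 + (y + 4)²/256 = 1
Ellipse, center (-4, -4), major axis horizontal; a² = 400, b² = 256.
c² = a² - b² = 400 - 256 = 144, so c = 12.
Foci lie on the horizontal axis through the center: (h ± c, k).

(-16, -4) and (8, -4)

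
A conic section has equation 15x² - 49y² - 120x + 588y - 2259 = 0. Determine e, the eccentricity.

e = 8/7

Rearranging, 15(x² - 8x) -49(y² - 12y) = 2259.
Completing the square gives 15(x - 4)² -49(y - 6)² = 2259 + 240 - 1764 = 735.
Dividing both sides by 735: (x - 4)²/49 - (y - 6)²/15 = 1
Hyperbola, center (4, 6), transverse axis horizontal; a² = 49, b² = 15.
c² = a² + b² = 64, so c = 8.
e = c/a = 8/7.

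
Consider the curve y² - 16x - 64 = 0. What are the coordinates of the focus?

(0, 0)

Only y is squared. Complete the square in y: y² = 16(x + 4).
Vertex (-4, 0); 4p = 16 so p = 4. Opens right.
Focus is p units from the vertex along the axis: (h + p, k).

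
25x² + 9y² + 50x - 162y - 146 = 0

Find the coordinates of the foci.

(-1, 1) and (-1, 17)

Collect terms: 25(x² + 2x) + 9(y² - 18y) = 146
Complete the square in x and y: 25(x + 1)² + 9(y - 9)² = 146 + 25 + 729 = 900
Divide through by 900 to get (x + 1)²/36 + (y - 9)²/100 = 1.
Ellipse, center (-1, 9), major axis vertical; a² = 100, b² = 36.
c² = a² - b² = 100 - 36 = 64, so c = 8.
Foci lie on the vertical axis through the center: (h, k ± c).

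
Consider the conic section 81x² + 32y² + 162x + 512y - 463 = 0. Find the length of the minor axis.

8√2

Rearranging, 81(x² + 2x) + 32(y² + 16y) = 463.
81(x + 1)² + 32(y + 8)² = 463 + 81 + 2048 = 2592
Divide by 2592: (x + 1)²/32 + (y + 8)²/81 = 1
Ellipse, center (-1, -8), major axis vertical; a² = 81, b² = 32.
b² = 32 so b = 4√2; the minor axis has length 2b = 8√2.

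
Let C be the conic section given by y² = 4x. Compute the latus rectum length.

4

Vertex (0, 0); 4p = 4 so p = 1. Opens right.
Latus rectum length = |4p| = 4.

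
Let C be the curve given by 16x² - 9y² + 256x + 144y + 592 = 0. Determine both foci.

Group: 16(x² + 16x) -9(y² - 16y) = -592
Complete the square: 16(x + 8)² -9(y - 8)² = -592 + 1024 - 576 = -144
Dividing both sides by -144: (y - 8)²/16 - (x + 8)²/9 = 1
Hyperbola, center (-8, 8), transverse axis vertical; a² = 16, b² = 9.
c² = a² + b² = 16 + 9 = 25, so c = 5.
Foci lie on the vertical axis through the center: (h, k ± c).

(-8, 3) and (-8, 13)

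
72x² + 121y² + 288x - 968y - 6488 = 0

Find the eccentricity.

e = 7/11

Rearranging, 72(x² + 4x) + 121(y² - 8y) = 6488.
Complete the square in x and y: 72(x + 2)² + 121(y - 4)² = 6488 + 288 + 1936 = 8712
Divide by 8712: (x + 2)²/121 + (y - 4)²/72 = 1
Ellipse, center (-2, 4), major axis horizontal; a² = 121, b² = 72.
c² = a² - b² = 49, so c = 7.
e = c/a = 7/11.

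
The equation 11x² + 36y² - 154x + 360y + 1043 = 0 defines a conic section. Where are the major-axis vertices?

(1, -5) and (13, -5)

Rearranging, 11(x² - 14x) + 36(y² + 10y) = -1043.
Completing the square gives 11(x - 7)² + 36(y + 5)² = -1043 + 539 + 900 = 396.
Divide through by 396 to get (x - 7)²/36 + (y + 5)²/11 = 1.
Ellipse, center (7, -5), major axis horizontal; a² = 36, b² = 11.
a = 6. Vertices at (h ± a, k).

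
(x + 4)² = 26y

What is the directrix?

y = -13/2

Vertex (-4, 0); 4p = 26 so p = 13/2. Opens up.
Directrix is the horizontal line y = k − p = 0 − (13/2) = -13/2.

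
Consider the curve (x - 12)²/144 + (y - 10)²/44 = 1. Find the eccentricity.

e = 5/6

Center (12, 10). The larger denominator 144 sits under the x-term, so the major axis is horizontal; a² = 144, b² = 44.
c² = a² - b² = 100, so c = 10.
e = c/a = 10/12 = 5/6.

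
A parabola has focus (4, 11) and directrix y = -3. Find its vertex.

(4, 4)

The vertex is the midpoint between the focus and the directrix along the axis of symmetry.
Axis is vertical (directrix is horizontal). Vertex y-coordinate = (11 + (-3))/2 = 4; x-coordinate = 4.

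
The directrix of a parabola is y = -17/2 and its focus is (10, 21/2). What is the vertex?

The vertex is the midpoint between the focus and the directrix along the axis of symmetry.
Axis is vertical (directrix is horizontal). Vertex y-coordinate = (21/2 + (-17/2))/2 = 1; x-coordinate = 10.

(10, 1)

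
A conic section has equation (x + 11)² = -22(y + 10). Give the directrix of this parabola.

Vertex (-11, -10); 4p = -22 so p = -11/2. Opens down.
Directrix is the horizontal line y = k − p = -10 − (-11/2) = -9/2.

y = -9/2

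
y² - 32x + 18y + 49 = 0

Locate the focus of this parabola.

Only y is squared. Complete the square in y: (y + 9)² = 32(x + 1).
Vertex (-1, -9); 4p = 32 so p = 8. Opens right.
Focus is p units from the vertex along the axis: (h + p, k).

(7, -9)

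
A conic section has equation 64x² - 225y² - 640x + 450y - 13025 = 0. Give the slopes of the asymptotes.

8/15 and -8/15

64(x² - 10x) -225(y² - 2y) = 13025
Complete the square: 64(x - 5)² -225(y - 1)² = 13025 + 1600 - 225 = 14400
Divide by 14400: (x - 5)²/225 - (y - 1)²/64 = 1
Hyperbola, center (5, 1), transverse axis horizontal; a² = 225, b² = 64.
For a horizontal hyperbola the asymptotes have slope ±b/a.
Here that is ±8/15.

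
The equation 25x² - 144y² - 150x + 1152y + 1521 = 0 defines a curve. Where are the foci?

Group the x- and y-terms: 25(x² - 6x) -144(y² - 8y) = -1521
Complete the square: 25(x - 3)² -144(y - 4)² = -1521 + 225 - 2304 = -3600
Divide by -3600: (y - 4)²/25 - (x - 3)²/144 = 1
Hyperbola, center (3, 4), transverse axis vertical; a² = 25, b² = 144.
c² = a² + b² = 25 + 144 = 169, so c = 13.
Foci lie on the vertical axis through the center: (h, k ± c).

(3, -9) and (3, 17)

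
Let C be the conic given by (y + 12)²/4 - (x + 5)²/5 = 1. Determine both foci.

Center (-5, -12). The positive term is the y-term, so the transverse axis is vertical; a² = 4, b² = 5.
c² = a² + b² = 4 + 5 = 9, so c = 3.
Foci lie on the vertical axis through the center: (h, k ± c).

(-5, -15) and (-5, -9)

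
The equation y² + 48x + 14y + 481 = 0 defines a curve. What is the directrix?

Only y is squared. Complete the square in y: (y + 7)² = -48(x + 9).
Vertex (-9, -7); 4p = -48 so p = -12. Opens left.
Directrix is the vertical line x = h − p = -9 − (-12) = 3.

x = 3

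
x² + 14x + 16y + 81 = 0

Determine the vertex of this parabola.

Only x is squared. Complete the square in x: (x + 7)² = -16(y + 2).
Vertex (-7, -2); 4p = -16 so p = -4. Opens down.

(-7, -2)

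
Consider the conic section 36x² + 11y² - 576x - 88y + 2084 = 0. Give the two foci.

Group the x- and y-terms: 36(x² - 16x) + 11(y² - 8y) = -2084
Complete the square: 36(x - 8)² + 11(y - 4)² = -2084 + 2304 + 176 = 396
Divide through by 396 to get (x - 8)²/11 + (y - 4)²/36 = 1.
Ellipse, center (8, 4), major axis vertical; a² = 36, b² = 11.
c² = a² - b² = 36 - 11 = 25, so c = 5.
Foci lie on the vertical axis through the center: (h, k ± c).

(8, -1) and (8, 9)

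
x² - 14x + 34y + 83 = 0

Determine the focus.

Only x is squared. Complete the square in x: (x - 7)² = -34(y + 1).
Vertex (7, -1); 4p = -34 so p = -17/2. Opens down.
Focus is p units from the vertex along the axis: (h, k + p).

(7, -19/2)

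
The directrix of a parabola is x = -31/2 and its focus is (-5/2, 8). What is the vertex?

The vertex is the midpoint between the focus and the directrix along the axis of symmetry.
Axis is horizontal (directrix is vertical). Vertex x-coordinate = (-5/2 + (-31/2))/2 = -9; y-coordinate = 8.

(-9, 8)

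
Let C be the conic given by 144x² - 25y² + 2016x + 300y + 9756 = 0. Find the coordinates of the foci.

144(x² + 14x) -25(y² - 12y) = -9756
Complete the square in x and y: 144(x + 7)² -25(y - 6)² = -9756 + 7056 - 900 = -3600
Divide through by -3600 to get (y - 6)²/144 - (x + 7)²/25 = 1.
Hyperbola, center (-7, 6), transverse axis vertical; a² = 144, b² = 25.
c² = a² + b² = 144 + 25 = 169, so c = 13.
Foci lie on the vertical axis through the center: (h, k ± c).

(-7, -7) and (-7, 19)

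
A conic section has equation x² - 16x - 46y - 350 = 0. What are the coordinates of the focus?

Only x is squared. Complete the square in x: (x - 8)² = 46(y + 9).
Vertex (8, -9); 4p = 46 so p = 23/2. Opens up.
Focus is p units from the vertex along the axis: (h, k + p).

(8, 5/2)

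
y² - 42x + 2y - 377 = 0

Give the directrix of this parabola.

Only y is squared. Complete the square in y: (y + 1)² = 42(x + 9).
Vertex (-9, -1); 4p = 42 so p = 21/2. Opens right.
Directrix is the vertical line x = h − p = -9 − (21/2) = -39/2.

x = -39/2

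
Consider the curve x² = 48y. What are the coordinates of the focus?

(0, 12)

Vertex (0, 0); 4p = 48 so p = 12. Opens up.
Focus is p units from the vertex along the axis: (h, k + p).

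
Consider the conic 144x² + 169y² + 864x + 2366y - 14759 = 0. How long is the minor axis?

24

144(x² + 6x) + 169(y² + 14y) = 14759
Complete the square in x and y: 144(x + 3)² + 169(y + 7)² = 14759 + 1296 + 8281 = 24336
Divide through by 24336 to get (x + 3)²/169 + (y + 7)²/144 = 1.
Ellipse, center (-3, -7), major axis horizontal; a² = 169, b² = 144.
b² = 144 so b = 12; the minor axis has length 2b = 24.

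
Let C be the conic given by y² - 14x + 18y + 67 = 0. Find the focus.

Only y is squared. Complete the square in y: (y + 9)² = 14(x + 1).
Vertex (-1, -9); 4p = 14 so p = 7/2. Opens right.
Focus is p units from the vertex along the axis: (h + p, k).

(5/2, -9)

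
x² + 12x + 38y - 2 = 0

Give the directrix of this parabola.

Only x is squared. Complete the square in x: (x + 6)² = -38(y - 1).
Vertex (-6, 1); 4p = -38 so p = -19/2. Opens down.
Directrix is the horizontal line y = k − p = 1 − (-19/2) = 21/2.

y = 21/2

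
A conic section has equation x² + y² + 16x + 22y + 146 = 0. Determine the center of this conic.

(x² + 16x) + (y² + 22y) = -146
Complete the square: (x + 8)² + (y + 11)² = -146 + 64 + 121 = 39
So (x + 8)² + (y + 11)² = 39.
Circle centered at (-8, -11) with r² = 39.

(-8, -11)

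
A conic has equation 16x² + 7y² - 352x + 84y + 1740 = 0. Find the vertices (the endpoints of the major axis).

(11, -14) and (11, 2)

Group the x- and y-terms: 16(x² - 22x) + 7(y² + 12y) = -1740
Completing the square gives 16(x - 11)² + 7(y + 6)² = -1740 + 1936 + 252 = 448.
Divide by 448: (x - 11)²/28 + (y + 6)²/64 = 1
Ellipse, center (11, -6), major axis vertical; a² = 64, b² = 28.
a = 8. Vertices at (h, k ± a).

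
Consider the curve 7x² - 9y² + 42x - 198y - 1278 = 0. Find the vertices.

(-9, -11) and (3, -11)

Rearranging, 7(x² + 6x) -9(y² + 22y) = 1278.
Complete the square: 7(x + 3)² -9(y + 11)² = 1278 + 63 - 1089 = 252
Divide through by 252 to get (x + 3)²/36 - (y + 11)²/28 = 1.
Hyperbola, center (-3, -11), transverse axis horizontal; a² = 36, b² = 28.
a = 6. Vertices at (h ± a, k).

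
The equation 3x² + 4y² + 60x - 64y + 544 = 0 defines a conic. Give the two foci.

Group: 3(x² + 20x) + 4(y² - 16y) = -544
3(x + 10)² + 4(y - 8)² = -544 + 300 + 256 = 12
Dividing both sides by 12: (x + 10)²/4 + (y - 8)²/3 = 1
Ellipse, center (-10, 8), major axis horizontal; a² = 4, b² = 3.
c² = a² - b² = 4 - 3 = 1, so c = 1.
Foci lie on the horizontal axis through the center: (h ± c, k).

(-11, 8) and (-9, 8)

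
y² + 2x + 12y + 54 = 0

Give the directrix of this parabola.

x = -17/2

Only y is squared. Complete the square in y: (y + 6)² = -2(x + 9).
Vertex (-9, -6); 4p = -2 so p = -1/2. Opens left.
Directrix is the vertical line x = h − p = -9 − (-1/2) = -17/2.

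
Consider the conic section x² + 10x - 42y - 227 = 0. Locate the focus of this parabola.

Only x is squared. Complete the square in x: (x + 5)² = 42(y + 6).
Vertex (-5, -6); 4p = 42 so p = 21/2. Opens up.
Focus is p units from the vertex along the axis: (h, k + p).

(-5, 9/2)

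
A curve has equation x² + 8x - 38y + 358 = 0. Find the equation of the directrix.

y = -1/2

Only x is squared. Complete the square in x: (x + 4)² = 38(y - 9).
Vertex (-4, 9); 4p = 38 so p = 19/2. Opens up.
Directrix is the horizontal line y = k − p = 9 − (19/2) = -1/2.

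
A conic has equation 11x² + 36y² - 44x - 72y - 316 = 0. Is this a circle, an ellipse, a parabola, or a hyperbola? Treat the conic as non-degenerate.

No xy term. Coefficients of x² and y² are A = 11, C = 36.
A and C have the same sign but A ≠ C ⇒ ellipse.

ellipse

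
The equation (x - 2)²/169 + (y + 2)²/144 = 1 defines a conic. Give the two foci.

Center (2, -2). The larger denominator 169 sits under the x-term, so the major axis is horizontal; a² = 169, b² = 144.
c² = a² - b² = 169 - 144 = 25, so c = 5.
Foci lie on the horizontal axis through the center: (h ± c, k).

(-3, -2) and (7, -2)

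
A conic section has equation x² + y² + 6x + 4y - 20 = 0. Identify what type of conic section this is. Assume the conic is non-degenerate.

No xy term. Coefficients of x² and y² are A = 1, C = 1.
A = C (same sign) ⇒ circle.

circle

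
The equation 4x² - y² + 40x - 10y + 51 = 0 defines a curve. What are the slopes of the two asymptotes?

Rearranging, 4(x² + 10x) -(y² + 10y) = -51.
Complete the square in x and y: 4(x + 5)² -(y + 5)² = -51 + 100 - 25 = 24
Divide by 24: (x + 5)²/6 - (y + 5)²/24 = 1
Hyperbola, center (-5, -5), transverse axis horizontal; a² = 6, b² = 24.
For a horizontal hyperbola the asymptotes have slope ±b/a.
Here that is ±2√6/√6 = ±2.

2 and -2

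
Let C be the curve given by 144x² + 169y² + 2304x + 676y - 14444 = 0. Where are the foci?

Rearranging, 144(x² + 16x) + 169(y² + 4y) = 14444.
Completing the square gives 144(x + 8)² + 169(y + 2)² = 14444 + 9216 + 676 = 24336.
Divide through by 24336 to get (x + 8)²/169 + (y + 2)²/144 = 1.
Ellipse, center (-8, -2), major axis horizontal; a² = 169, b² = 144.
c² = a² - b² = 169 - 144 = 25, so c = 5.
Foci lie on the horizontal axis through the center: (h ± c, k).

(-13, -2) and (-3, -2)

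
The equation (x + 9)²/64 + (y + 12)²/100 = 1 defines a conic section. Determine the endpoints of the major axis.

(-9, -22) and (-9, -2)

Center (-9, -12). The larger denominator 100 sits under the y-term, so the major axis is vertical; a² = 100, b² = 64.
a = 10. Vertices at (h, k ± a).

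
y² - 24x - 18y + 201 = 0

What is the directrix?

x = -1

Only y is squared. Complete the square in y: (y - 9)² = 24(x - 5).
Vertex (5, 9); 4p = 24 so p = 6. Opens right.
Directrix is the vertical line x = h − p = 5 − (6) = -1.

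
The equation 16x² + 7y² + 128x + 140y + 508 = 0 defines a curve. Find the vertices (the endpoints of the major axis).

(-4, -18) and (-4, -2)

Group: 16(x² + 8x) + 7(y² + 20y) = -508
16(x + 4)² + 7(y + 10)² = -508 + 256 + 700 = 448
Divide by 448: (x + 4)²/28 + (y + 10)²/64 = 1
Ellipse, center (-4, -10), major axis vertical; a² = 64, b² = 28.
a = 8. Vertices at (h, k ± a).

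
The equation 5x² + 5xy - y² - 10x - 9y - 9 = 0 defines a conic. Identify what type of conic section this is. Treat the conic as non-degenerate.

A = 5, B = 5, C = -1.
Discriminant B² − 4AC = 5² − 4·5·(-1) = 45.
B² − 4AC > 0 ⇒ hyperbola.

hyperbola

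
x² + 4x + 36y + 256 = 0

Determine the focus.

(-2, -16)

Only x is squared. Complete the square in x: (x + 2)² = -36(y + 7).
Vertex (-2, -7); 4p = -36 so p = -9. Opens down.
Focus is p units from the vertex along the axis: (h, k + p).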